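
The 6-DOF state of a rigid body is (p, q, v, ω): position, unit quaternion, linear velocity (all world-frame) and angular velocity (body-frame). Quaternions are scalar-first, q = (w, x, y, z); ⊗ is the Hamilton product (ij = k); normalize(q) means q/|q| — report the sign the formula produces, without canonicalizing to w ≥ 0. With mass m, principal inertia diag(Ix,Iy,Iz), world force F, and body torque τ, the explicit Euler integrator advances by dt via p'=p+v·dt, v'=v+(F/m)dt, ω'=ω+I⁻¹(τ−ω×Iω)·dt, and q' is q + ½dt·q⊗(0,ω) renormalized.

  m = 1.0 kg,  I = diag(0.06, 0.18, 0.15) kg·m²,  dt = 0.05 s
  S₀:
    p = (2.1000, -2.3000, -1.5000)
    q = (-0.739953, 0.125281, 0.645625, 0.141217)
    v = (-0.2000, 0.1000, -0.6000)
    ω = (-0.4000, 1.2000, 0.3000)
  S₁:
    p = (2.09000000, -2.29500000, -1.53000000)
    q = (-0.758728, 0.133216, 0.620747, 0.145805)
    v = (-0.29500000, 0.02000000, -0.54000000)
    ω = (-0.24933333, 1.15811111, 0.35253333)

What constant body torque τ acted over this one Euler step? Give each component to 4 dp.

rate change Δω = (0.15066667, -0.04188889, 0.05253333)
ω₀×(Iω₀) = (-0.0108, 0.0108, -0.0576)
I·α + gyro = (0.1700, -0.1400, 0.1000)

τ = (0.1700, -0.1400, 0.1000)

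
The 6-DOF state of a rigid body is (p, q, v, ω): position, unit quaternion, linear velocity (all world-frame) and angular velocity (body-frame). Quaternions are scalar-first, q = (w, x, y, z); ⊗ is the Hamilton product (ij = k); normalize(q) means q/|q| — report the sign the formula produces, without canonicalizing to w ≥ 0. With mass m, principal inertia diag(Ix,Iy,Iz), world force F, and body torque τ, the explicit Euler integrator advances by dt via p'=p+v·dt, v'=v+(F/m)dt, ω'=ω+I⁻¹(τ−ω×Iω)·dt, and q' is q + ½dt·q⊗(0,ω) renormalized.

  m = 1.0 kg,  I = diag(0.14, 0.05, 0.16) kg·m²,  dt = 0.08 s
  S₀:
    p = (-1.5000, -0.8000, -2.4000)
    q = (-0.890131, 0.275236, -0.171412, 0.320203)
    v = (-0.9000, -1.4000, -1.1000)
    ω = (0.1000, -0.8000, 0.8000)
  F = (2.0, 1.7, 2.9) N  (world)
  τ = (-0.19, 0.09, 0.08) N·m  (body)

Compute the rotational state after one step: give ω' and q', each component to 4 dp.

ω×(Iω) gyroscopic = (-0.0704, -0.0016, 0.0072)
α = I⁻¹(τ − ω×Iω) = (-0.8543, 1.8320, 0.4550)
new body rate ω' = (0.0317, -0.6534, 0.8364)
Hamilton product q⊗(0,ω) = (-0.4208156, 0.0300197, 0.5239363, -0.9151524)
updated quaternion q' = (-0.9060, 0.2762, -0.1503, 0.2833)

ω' = (0.0317, -0.6534, 0.8364)
q' = (-0.9060, 0.2762, -0.1503, 0.2833)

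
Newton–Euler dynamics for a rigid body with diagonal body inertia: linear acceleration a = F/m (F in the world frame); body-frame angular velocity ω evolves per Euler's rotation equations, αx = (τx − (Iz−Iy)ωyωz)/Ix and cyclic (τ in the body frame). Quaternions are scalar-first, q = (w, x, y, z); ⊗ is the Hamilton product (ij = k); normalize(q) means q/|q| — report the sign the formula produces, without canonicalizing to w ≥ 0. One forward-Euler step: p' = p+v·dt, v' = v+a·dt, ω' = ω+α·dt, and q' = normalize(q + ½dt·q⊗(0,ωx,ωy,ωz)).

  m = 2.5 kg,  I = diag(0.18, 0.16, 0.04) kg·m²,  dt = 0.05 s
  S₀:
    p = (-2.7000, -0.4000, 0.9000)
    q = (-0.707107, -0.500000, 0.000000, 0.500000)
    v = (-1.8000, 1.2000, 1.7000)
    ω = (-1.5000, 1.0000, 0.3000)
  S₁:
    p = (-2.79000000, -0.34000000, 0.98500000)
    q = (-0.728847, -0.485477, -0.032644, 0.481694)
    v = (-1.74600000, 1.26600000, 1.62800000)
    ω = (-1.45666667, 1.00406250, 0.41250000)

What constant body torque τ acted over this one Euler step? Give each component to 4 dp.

τ = (0.1200, -0.0500, 0.1200)

Δω = ω₁−ω₀ = (0.04333333, 0.00406250, 0.11250000)
I·α + gyro = (0.1200, -0.0500, 0.1200)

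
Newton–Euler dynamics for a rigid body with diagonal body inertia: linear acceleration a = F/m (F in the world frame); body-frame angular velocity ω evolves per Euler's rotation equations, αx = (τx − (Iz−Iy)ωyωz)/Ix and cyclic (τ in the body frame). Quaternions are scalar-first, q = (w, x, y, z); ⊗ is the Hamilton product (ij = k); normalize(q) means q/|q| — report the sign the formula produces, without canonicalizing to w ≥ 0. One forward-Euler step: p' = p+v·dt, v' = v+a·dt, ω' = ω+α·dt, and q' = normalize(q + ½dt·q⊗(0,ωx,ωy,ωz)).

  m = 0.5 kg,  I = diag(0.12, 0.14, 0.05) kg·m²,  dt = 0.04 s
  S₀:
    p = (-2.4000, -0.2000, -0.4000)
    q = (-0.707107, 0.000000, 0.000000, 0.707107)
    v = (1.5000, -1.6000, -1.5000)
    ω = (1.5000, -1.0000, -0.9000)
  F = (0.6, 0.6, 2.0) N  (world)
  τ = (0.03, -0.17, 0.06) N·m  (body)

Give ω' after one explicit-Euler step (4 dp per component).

precession coupling ω×(Iω) = (-0.0810, -0.0945, -0.0300)
(τ − ω×Iω)/I = (0.9250, -0.5393, 1.8000)
ω' = ω + α·dt = (1.5370, -1.0216, -0.8280)

ω' = (1.5370, -1.0216, -0.8280)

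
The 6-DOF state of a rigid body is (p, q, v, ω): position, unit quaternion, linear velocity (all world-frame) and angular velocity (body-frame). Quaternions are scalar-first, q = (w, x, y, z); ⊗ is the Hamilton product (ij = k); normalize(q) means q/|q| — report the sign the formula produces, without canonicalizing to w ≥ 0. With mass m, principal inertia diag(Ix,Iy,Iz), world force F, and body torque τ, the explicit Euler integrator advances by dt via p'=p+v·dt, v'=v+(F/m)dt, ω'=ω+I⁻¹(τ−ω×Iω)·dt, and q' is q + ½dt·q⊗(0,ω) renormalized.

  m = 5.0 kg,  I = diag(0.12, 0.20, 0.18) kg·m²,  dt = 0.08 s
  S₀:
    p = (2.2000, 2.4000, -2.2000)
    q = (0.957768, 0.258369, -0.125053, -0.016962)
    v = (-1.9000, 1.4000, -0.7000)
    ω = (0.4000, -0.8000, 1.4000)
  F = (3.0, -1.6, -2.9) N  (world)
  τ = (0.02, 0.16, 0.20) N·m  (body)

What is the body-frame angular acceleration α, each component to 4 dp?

precession coupling ω×(Iω) = (0.0224, -0.0336, -0.0256)
α = I⁻¹(τ − ω×Iω) = (-0.0200, 0.9680, 1.2533)

α = (-0.0200, 0.9680, 1.2533)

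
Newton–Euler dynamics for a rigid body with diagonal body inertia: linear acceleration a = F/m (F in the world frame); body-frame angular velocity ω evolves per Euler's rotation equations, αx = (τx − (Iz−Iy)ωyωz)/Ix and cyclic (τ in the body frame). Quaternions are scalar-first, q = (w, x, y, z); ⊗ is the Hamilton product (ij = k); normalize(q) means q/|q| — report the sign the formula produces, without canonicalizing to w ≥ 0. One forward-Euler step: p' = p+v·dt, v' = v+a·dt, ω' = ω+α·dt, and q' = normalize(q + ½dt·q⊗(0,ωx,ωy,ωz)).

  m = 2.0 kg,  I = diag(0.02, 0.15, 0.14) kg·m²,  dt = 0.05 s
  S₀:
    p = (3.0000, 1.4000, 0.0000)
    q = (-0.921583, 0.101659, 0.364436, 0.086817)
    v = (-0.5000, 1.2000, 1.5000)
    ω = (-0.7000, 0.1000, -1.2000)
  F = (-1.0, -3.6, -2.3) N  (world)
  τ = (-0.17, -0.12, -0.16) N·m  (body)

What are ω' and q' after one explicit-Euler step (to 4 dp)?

precession coupling ω×(Iω) = (0.0012, -0.1008, -0.0091)
angular accel α = (-8.5600, -0.1280, -1.0779)
ω + α·dt = (-1.1280, 0.0936, -1.2539)
Hamilton product q⊗(0,ω) = (0.1388981, 0.1991032, -0.0309394, 1.3711707)
updated quaternion q' = (-0.9176, 0.1066, 0.3634, 0.1210)

ω' = (-1.1280, 0.0936, -1.2539)
q' = (-0.9176, 0.1066, 0.3634, 0.1210)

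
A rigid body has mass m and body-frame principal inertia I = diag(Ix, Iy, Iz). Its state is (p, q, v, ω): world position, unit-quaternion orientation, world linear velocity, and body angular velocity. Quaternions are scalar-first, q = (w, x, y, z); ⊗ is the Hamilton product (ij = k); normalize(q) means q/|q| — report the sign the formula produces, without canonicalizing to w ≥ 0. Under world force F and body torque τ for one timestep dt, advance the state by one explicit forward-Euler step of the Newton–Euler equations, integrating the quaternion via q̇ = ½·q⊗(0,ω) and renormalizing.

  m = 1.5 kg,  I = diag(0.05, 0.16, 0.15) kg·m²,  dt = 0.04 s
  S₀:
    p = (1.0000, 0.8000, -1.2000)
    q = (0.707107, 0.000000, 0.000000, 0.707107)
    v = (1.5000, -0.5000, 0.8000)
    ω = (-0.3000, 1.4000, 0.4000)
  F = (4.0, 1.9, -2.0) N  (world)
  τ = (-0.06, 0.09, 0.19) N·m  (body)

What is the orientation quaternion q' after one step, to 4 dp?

Hamilton product q⊗(0,ω) = (-0.2828428, -1.2020819, 0.7778177, 0.2828428)
q + ½dt·q⊗(0,ω), renormalized = (0.7011, -0.0240, 0.0155, 0.7124)

q' = (0.7011, -0.0240, 0.0155, 0.7124)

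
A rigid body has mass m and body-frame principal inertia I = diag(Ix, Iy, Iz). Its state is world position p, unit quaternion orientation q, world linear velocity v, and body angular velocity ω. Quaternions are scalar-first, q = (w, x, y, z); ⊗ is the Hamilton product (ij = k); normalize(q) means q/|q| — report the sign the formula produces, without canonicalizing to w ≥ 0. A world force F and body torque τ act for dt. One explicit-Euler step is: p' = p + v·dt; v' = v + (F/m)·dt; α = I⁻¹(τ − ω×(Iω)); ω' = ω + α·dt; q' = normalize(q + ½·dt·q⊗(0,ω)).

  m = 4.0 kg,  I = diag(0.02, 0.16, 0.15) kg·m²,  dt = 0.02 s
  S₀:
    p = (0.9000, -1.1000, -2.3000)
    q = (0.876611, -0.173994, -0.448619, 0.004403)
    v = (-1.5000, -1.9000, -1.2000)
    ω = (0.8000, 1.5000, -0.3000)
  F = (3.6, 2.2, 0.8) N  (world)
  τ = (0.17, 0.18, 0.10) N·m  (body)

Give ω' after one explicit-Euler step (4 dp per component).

ω' = (0.9655, 1.5186, -0.3091)

precession coupling ω×(Iω) = (0.0045, 0.0312, 0.1680)
α = I⁻¹(τ − ω×Iω) = (8.2750, 0.9300, -0.4533)
ω + α·dt = (0.9655, 1.5186, -0.3091)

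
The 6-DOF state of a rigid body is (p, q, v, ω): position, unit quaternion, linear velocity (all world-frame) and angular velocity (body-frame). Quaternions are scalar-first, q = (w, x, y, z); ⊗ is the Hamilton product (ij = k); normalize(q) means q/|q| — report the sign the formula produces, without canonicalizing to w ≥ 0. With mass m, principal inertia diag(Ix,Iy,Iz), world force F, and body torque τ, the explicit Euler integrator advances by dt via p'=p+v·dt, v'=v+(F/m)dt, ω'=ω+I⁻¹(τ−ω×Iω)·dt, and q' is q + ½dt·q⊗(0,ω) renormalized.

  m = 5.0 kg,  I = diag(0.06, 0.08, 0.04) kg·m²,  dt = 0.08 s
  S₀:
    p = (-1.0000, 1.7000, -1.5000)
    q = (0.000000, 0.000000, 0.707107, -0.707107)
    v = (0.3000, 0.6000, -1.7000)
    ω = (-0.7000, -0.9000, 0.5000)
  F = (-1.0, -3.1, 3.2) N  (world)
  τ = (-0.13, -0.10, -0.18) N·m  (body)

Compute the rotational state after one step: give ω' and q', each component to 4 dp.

ω' = (-0.8973, -0.9930, 0.1148)
q' = (0.0395, -0.0113, 0.7260, -0.6865)

α = I⁻¹(τ − ω×Iω) = (-2.4667, -1.1625, -4.8150)
ω' = ω + α·dt = (-0.8973, -0.9930, 0.1148)
q⊗(0,ω) = (0.9899498, -0.2828428, 0.4949749, 0.4949749)
updated quaternion q' = (0.0395, -0.0113, 0.7260, -0.6865)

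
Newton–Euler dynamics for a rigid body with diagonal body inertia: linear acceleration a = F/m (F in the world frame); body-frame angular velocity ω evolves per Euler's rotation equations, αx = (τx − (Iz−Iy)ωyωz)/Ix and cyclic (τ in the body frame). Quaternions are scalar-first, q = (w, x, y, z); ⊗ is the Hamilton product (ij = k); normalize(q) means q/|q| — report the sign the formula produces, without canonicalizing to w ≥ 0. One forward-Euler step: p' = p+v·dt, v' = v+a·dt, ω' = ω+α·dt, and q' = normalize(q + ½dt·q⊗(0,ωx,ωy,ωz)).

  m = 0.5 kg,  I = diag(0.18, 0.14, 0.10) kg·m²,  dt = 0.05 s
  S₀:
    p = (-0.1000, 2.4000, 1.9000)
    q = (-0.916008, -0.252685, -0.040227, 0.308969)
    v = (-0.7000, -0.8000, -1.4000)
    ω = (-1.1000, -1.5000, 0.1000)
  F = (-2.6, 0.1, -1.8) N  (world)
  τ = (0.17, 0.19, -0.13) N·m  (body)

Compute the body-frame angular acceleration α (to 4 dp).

gyro term ω×Iω = (0.0060, -0.0088, -0.0660)
angular accel α = (0.9111, 1.4200, -0.6400)

α = (0.9111, 1.4200, -0.6400)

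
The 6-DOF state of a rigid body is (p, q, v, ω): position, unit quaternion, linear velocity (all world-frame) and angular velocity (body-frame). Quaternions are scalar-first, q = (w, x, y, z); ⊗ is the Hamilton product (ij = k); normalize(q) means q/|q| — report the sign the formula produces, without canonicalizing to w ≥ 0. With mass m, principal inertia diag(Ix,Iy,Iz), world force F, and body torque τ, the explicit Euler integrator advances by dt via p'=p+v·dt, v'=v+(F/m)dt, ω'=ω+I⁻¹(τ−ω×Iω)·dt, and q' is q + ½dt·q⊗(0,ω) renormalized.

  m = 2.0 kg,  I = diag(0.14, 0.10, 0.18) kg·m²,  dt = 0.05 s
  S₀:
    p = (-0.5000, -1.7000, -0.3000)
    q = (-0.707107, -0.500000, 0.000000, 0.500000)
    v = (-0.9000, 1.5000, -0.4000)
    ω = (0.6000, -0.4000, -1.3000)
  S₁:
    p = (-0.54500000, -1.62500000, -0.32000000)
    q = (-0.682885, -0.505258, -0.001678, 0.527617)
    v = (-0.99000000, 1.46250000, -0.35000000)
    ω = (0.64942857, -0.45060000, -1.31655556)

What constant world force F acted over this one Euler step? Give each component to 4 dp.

F = (-3.6000, -1.5000, 2.0000)

velocity change Δv = (-0.09000000, -0.03750000, 0.05000000)
F = m·Δv/dt = (-3.6000, -1.5000, 2.0000)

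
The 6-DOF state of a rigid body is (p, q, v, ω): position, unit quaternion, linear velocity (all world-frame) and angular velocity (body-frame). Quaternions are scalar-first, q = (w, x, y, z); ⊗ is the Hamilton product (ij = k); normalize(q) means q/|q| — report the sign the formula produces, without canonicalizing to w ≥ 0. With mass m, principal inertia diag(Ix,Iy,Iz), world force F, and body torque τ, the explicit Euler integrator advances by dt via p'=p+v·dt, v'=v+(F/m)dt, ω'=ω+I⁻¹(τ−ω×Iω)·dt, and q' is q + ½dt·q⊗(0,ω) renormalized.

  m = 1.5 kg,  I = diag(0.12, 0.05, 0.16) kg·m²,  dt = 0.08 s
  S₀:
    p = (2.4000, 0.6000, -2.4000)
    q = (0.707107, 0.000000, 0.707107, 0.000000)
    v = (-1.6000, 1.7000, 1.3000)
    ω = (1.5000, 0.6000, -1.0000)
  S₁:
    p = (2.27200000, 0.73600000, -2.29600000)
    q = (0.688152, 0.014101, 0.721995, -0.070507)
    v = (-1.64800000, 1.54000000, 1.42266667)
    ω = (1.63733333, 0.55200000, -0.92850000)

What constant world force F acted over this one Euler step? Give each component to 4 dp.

Δv = v₁−v₀ = (-0.04800000, -0.16000000, 0.12266667)
m·(v₁−v₀)/dt = (-0.9000, -3.0000, 2.3000)

F = (-0.9000, -3.0000, 2.3000)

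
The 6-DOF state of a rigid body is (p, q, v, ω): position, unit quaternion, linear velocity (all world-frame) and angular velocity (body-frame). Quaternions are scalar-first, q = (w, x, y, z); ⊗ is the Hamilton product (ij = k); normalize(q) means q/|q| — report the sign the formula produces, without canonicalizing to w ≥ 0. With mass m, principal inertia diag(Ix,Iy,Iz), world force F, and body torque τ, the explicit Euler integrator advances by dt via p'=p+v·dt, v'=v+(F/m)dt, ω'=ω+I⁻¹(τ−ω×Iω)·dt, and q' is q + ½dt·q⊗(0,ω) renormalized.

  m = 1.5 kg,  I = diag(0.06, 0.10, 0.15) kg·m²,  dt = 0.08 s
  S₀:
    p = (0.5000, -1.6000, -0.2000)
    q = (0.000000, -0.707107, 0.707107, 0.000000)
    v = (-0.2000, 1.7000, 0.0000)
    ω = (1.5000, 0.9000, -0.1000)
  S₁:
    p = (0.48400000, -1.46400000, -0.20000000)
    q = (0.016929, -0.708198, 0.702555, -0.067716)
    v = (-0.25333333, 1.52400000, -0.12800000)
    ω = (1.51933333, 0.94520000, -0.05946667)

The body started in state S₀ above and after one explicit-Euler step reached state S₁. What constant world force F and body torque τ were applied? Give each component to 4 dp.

F = (-1.0000, -3.3000, -2.4000)
τ = (0.0100, 0.0700, 0.1300)

rate change Δω = (0.01933333, 0.04520000, 0.04053333)
ω₀×(Iω₀) = (-0.0045, 0.0135, 0.0540)
applied torque τ = (0.0100, 0.0700, 0.1300)
velocity change Δv = (-0.05333333, -0.17600000, -0.12800000)
applied force F = (-1.0000, -3.3000, -2.4000)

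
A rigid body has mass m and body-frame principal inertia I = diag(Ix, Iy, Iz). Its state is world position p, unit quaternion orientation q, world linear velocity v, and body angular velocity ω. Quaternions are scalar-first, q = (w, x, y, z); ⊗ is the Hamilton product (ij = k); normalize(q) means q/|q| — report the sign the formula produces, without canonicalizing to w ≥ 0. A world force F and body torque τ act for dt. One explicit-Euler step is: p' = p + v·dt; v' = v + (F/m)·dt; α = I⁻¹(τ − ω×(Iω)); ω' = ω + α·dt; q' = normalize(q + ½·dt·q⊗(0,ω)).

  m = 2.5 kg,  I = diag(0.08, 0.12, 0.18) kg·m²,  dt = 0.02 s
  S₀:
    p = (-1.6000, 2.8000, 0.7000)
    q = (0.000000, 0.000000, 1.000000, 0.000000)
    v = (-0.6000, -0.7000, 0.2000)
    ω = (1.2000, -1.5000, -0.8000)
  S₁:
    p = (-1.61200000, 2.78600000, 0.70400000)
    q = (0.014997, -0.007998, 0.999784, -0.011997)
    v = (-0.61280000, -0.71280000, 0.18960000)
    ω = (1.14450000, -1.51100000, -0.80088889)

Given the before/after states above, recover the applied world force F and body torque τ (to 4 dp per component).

F = (-1.6000, -1.6000, -1.3000)
τ = (-0.1500, 0.0300, -0.0800)

Δω = ω₁−ω₀ = (-0.05550000, -0.01100000, -0.00088889)
τ = I·(Δω/dt) + ω₀×(Iω₀) = (-0.1500, 0.0300, -0.0800)
velocity change Δv = (-0.01280000, -0.01280000, -0.01040000)
applied force F = (-1.6000, -1.6000, -1.3000)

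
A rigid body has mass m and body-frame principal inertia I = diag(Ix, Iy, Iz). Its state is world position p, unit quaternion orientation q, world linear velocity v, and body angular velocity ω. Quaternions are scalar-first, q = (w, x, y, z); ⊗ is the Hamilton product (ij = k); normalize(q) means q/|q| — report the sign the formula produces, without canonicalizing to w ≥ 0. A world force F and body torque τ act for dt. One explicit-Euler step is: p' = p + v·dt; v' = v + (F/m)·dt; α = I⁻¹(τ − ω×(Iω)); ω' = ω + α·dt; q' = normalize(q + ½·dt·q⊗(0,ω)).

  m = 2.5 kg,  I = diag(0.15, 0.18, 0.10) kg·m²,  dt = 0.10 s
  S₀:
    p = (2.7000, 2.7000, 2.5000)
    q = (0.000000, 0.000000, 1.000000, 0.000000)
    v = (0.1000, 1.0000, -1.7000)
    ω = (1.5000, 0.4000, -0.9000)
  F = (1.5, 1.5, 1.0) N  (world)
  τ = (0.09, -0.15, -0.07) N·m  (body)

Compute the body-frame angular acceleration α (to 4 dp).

precession coupling ω×(Iω) = (0.0288, -0.0675, 0.0180)
angular accel α = (0.4080, -0.4583, -0.8800)

α = (0.4080, -0.4583, -0.8800)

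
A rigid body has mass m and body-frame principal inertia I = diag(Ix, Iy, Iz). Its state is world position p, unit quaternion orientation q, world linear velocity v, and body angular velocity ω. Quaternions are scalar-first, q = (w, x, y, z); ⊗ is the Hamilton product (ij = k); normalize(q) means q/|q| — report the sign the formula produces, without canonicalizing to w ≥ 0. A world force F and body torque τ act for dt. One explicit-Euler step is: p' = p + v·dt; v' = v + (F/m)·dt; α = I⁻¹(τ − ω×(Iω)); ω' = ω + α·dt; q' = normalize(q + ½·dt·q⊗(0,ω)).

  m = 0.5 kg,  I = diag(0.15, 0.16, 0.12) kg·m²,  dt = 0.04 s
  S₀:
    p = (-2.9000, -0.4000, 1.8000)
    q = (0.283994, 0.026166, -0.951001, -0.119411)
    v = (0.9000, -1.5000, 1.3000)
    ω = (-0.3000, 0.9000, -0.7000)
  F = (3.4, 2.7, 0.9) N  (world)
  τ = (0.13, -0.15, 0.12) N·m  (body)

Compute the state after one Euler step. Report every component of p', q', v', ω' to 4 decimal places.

p' = (-2.8640, -0.4600, 1.8520)
q' = (0.2995, 0.0399, -0.9445, -0.1286)
v' = (1.1720, -1.2840, 1.3720)
ω' = (-0.2721, 0.8609, -0.6591)

a = F/m = (6.8000, 5.4000, 1.8000)
p + v·dt = (-2.8640, -0.4600, 1.8520)
v + (F/m)dt = (1.1720, -1.2840, 1.3720)
precession coupling ω×(Iω) = (0.0252, 0.0063, -0.0027)
α = I⁻¹(τ − ω×Iω) = (0.6987, -0.9769, 1.0225)
ω' = ω + α·dt = (-0.2721, 0.8609, -0.6591)
2q̇ = q⊗(0,ω) = (0.7801630, 0.6879724, 0.3097341, -0.4605467)
updated quaternion q' = (0.2995, 0.0399, -0.9445, -0.1286)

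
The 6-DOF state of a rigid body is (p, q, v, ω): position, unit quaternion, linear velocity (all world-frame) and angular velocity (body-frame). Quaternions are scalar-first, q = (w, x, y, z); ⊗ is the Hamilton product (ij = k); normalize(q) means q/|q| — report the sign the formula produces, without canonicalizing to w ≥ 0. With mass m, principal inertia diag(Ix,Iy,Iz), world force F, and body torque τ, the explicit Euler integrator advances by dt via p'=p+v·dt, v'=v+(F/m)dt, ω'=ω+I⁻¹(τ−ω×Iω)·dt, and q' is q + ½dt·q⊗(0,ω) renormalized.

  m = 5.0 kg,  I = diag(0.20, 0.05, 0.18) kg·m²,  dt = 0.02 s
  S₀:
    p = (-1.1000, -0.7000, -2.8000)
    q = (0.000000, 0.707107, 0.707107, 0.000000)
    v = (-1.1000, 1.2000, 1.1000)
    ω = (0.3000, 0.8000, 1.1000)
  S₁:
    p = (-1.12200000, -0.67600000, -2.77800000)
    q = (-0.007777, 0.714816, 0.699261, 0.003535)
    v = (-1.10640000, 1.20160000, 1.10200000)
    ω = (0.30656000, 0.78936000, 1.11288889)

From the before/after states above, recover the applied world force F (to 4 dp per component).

F = (-1.6000, 0.4000, 0.5000)

Δv = v₁−v₀ = (-0.00640000, 0.00160000, 0.00200000)
F = m·Δv/dt = (-1.6000, 0.4000, 0.5000)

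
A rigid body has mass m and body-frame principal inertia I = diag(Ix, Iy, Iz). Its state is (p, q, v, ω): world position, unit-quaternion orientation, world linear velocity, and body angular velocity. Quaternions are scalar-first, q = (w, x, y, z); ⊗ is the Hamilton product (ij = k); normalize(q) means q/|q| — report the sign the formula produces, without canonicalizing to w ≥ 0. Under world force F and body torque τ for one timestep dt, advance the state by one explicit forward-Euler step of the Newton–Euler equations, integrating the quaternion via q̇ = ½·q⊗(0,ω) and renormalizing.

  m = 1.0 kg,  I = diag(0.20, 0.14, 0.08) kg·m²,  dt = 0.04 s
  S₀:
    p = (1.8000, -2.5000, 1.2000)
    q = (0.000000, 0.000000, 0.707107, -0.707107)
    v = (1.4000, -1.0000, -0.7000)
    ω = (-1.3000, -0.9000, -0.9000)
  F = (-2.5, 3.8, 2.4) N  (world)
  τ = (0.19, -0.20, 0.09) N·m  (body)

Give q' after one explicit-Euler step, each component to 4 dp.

q⊗(0,ω) = (0.0000000, -1.2727926, 0.9192391, 0.9192391)
updated quaternion q' = (0.0000, -0.0254, 0.7250, -0.6883)

q' = (0.0000, -0.0254, 0.7250, -0.6883)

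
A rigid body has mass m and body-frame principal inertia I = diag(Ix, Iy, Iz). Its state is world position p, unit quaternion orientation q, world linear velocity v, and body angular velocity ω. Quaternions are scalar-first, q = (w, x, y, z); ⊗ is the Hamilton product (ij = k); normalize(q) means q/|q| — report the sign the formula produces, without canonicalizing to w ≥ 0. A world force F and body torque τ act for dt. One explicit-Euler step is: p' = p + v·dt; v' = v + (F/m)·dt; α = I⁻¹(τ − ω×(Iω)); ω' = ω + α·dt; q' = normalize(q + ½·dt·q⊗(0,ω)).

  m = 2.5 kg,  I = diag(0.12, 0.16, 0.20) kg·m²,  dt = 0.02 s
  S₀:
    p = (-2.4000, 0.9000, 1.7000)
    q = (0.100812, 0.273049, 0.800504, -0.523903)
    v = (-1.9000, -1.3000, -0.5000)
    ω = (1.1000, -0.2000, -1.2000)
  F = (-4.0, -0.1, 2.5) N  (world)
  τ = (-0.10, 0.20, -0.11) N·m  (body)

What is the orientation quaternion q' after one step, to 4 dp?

Hamilton product q⊗(0,ω) = (-0.7689367, -0.9544922, -0.2687969, -1.0561386)
q' = normalize(q + ½dt·q⊗(0,ω)) = (0.0931, 0.2635, 0.7977, -0.5344)

q' = (0.0931, 0.2635, 0.7977, -0.5344)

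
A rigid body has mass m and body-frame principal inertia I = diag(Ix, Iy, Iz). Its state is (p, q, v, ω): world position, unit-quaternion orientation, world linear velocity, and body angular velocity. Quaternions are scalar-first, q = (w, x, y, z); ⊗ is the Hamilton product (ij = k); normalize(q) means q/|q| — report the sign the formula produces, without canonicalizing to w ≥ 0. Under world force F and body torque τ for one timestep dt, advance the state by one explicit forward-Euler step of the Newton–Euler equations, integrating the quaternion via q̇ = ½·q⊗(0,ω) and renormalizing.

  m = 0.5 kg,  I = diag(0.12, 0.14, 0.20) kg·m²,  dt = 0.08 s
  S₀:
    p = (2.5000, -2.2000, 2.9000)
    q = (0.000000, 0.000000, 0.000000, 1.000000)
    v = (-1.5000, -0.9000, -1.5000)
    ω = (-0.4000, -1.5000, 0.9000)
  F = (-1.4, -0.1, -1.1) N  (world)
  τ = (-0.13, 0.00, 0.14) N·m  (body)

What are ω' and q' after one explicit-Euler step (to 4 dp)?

ω' = (-0.4327, -1.5165, 0.9512)
q' = (-0.0359, 0.0598, -0.0160, 0.9974)

ω×(Iω) gyroscopic = (-0.0810, 0.0288, 0.0120)
α = I⁻¹(τ − ω×Iω) = (-0.4083, -0.2057, 0.6400)
ω + α·dt = (-0.4327, -1.5165, 0.9512)
Hamilton product q⊗(0,ω) = (-0.9000000, 1.5000000, -0.4000000, 0.0000000)
q' = normalize(q + ½dt·q⊗(0,ω)) = (-0.0359, 0.0598, -0.0160, 0.9974)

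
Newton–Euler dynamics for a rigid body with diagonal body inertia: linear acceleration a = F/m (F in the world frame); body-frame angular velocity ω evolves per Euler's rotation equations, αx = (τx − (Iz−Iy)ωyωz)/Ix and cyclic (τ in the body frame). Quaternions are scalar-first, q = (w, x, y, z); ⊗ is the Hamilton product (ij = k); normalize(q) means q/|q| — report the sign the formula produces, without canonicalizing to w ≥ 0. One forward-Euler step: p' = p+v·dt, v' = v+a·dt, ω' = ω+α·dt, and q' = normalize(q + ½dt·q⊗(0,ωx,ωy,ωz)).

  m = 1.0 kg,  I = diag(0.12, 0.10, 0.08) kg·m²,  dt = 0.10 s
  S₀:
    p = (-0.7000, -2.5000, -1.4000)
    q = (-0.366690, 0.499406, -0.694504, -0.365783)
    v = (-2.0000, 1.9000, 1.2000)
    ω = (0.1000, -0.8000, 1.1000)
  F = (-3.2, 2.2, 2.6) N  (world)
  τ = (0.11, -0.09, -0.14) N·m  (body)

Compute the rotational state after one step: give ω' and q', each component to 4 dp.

ω' = (0.1770, -0.8944, 0.9230)
q' = (-0.3760, 0.4437, -0.7075, -0.4015)

ω×(Iω) gyroscopic = (0.0176, 0.0044, 0.0016)
α = I⁻¹(τ − ω×Iω) = (0.7700, -0.9440, -1.7700)
ω' = ω + α·dt = (0.1770, -0.8944, 0.9230)
q⊗(0,ω) = (-0.2031825, -1.0932498, -0.2925729, -0.7334334)
updated quaternion q' = (-0.3760, 0.4437, -0.7075, -0.4015)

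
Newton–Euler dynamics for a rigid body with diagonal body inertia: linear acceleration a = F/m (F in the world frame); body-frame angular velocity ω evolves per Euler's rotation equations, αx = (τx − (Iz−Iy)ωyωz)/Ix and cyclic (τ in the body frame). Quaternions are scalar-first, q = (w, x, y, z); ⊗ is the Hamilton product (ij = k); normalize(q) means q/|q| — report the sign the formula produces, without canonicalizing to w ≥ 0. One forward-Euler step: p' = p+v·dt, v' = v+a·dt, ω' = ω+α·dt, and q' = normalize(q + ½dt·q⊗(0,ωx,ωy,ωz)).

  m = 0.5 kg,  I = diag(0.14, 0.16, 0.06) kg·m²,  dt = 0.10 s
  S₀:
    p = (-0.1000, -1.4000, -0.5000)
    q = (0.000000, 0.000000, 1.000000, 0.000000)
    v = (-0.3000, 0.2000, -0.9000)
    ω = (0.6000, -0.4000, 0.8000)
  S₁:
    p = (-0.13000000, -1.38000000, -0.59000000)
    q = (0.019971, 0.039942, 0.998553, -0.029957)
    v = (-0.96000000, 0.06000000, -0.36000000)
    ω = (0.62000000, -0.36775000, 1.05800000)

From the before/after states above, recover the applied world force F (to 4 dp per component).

Δv = v₁−v₀ = (-0.66000000, -0.14000000, 0.54000000)
F = m·Δv/dt = (-3.3000, -0.7000, 2.7000)

F = (-3.3000, -0.7000, 2.7000)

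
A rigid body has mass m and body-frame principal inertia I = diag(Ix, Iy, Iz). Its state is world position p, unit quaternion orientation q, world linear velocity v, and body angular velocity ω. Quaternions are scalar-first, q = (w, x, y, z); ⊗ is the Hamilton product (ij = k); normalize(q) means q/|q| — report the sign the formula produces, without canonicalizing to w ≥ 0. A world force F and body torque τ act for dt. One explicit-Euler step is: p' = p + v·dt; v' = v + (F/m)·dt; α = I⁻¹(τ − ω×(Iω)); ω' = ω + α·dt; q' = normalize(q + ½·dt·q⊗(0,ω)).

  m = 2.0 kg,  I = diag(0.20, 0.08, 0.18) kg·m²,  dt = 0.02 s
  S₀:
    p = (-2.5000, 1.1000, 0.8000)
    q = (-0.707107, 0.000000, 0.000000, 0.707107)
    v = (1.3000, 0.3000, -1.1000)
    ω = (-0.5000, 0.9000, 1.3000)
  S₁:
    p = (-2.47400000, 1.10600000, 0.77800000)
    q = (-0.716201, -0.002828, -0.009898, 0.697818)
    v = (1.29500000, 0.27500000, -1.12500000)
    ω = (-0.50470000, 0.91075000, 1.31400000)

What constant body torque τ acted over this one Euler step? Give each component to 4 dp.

ω₁ − ω₀ = (-0.00470000, 0.01075000, 0.01400000)
I·α + gyro = (0.0700, 0.0300, 0.1800)

τ = (0.0700, 0.0300, 0.1800)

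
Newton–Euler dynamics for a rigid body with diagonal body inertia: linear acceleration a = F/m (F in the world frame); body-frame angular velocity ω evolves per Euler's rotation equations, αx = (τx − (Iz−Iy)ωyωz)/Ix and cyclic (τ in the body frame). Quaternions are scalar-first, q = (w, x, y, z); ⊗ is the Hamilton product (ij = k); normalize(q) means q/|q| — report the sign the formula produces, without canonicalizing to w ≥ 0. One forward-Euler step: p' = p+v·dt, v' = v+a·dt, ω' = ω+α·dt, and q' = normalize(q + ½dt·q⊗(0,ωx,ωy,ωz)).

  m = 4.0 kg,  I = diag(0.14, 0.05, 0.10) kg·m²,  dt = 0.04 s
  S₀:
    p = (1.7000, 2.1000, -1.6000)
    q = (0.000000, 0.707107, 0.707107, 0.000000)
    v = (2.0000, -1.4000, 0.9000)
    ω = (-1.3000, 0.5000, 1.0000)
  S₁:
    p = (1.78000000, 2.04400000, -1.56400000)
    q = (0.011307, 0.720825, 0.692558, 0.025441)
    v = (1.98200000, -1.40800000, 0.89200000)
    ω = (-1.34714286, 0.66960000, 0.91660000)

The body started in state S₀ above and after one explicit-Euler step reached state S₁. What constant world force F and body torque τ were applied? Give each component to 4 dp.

Δv = v₁−v₀ = (-0.01800000, -0.00800000, -0.00800000)
F = m·Δv/dt = (-1.8000, -0.8000, -0.8000)
ω₁ − ω₀ = (-0.04714286, 0.16960000, -0.08340000)
I·α + gyro = (-0.1400, 0.1600, -0.1500)

F = (-1.8000, -0.8000, -0.8000)
τ = (-0.1400, 0.1600, -0.1500)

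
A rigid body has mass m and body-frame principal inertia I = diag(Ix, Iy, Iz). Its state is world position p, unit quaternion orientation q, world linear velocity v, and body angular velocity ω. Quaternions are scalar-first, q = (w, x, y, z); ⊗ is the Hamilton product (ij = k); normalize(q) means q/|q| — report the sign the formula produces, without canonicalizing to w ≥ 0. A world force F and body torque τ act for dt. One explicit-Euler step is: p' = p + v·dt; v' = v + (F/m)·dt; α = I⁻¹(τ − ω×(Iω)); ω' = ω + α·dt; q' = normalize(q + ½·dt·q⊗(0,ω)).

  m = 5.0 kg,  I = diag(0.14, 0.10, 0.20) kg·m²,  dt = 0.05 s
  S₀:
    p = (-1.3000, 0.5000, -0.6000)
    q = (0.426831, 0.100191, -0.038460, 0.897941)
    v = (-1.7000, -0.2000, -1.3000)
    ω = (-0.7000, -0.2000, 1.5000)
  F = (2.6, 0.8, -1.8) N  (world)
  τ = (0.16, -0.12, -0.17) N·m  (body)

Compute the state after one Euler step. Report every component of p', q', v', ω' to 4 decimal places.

angular accel α = (1.3571, -1.8300, -0.8220)
ω' = ω + α·dt = (-0.6321, -0.2915, 1.4589)
q⊗(0,ω) = (-1.2844698, -0.1768835, -0.8642114, 0.5932863)
q' = normalize(q + ½dt·q⊗(0,ω)) = (0.3944, 0.0957, -0.0600, 0.9120)
p + v·dt = (-1.3850, 0.4900, -0.6650)
v' = v + a·dt = (-1.6740, -0.1920, -1.3180)

p' = (-1.3850, 0.4900, -0.6650)
q' = (0.3944, 0.0957, -0.0600, 0.9120)
v' = (-1.6740, -0.1920, -1.3180)
ω' = (-0.6321, -0.2915, 1.4589)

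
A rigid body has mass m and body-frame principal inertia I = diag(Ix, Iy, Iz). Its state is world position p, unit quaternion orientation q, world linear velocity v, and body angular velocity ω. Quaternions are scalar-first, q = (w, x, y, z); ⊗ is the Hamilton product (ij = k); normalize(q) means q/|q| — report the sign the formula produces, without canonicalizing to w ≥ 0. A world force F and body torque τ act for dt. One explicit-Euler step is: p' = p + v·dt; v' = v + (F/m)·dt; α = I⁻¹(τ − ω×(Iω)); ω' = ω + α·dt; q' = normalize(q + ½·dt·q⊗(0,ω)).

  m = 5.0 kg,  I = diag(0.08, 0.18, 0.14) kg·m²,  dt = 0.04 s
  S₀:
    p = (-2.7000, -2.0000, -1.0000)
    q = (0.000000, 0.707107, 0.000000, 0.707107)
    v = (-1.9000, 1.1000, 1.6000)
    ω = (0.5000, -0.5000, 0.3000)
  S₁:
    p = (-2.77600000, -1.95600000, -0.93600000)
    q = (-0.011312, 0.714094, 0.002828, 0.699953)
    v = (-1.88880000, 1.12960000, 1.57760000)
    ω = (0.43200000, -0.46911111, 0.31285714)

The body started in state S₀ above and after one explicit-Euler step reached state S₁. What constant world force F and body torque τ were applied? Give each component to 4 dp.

v₁ − v₀ = (0.01120000, 0.02960000, -0.02240000)
applied force F = (1.4000, 3.7000, -2.8000)
rate change Δω = (-0.06800000, 0.03088889, 0.01285714)
precession coupling = (0.0060, -0.0090, -0.0250)
τ = I·(Δω/dt) + ω₀×(Iω₀) = (-0.1300, 0.1300, 0.0200)

F = (1.4000, 3.7000, -2.8000)
τ = (-0.1300, 0.1300, 0.0200)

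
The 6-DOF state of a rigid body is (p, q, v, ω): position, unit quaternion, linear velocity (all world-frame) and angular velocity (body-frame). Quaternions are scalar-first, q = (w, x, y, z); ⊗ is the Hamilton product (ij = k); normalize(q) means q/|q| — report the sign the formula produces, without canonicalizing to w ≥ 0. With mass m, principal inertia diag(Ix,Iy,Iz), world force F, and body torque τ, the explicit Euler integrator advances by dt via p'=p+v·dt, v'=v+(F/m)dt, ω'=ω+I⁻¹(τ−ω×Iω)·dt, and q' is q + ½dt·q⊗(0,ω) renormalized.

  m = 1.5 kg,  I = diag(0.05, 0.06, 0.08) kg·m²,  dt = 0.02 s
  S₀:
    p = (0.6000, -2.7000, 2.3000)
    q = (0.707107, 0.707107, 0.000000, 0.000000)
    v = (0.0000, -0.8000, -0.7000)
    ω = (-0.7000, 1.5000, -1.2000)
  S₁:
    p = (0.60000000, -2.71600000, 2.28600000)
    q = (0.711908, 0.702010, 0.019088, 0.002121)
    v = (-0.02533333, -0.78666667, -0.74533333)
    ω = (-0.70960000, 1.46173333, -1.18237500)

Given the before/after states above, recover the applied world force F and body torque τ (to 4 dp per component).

F = (-1.9000, 1.0000, -3.4000)
τ = (-0.0600, -0.1400, 0.0600)

Δω = ω₁−ω₀ = (-0.00960000, -0.03826667, 0.01762500)
ω₀×(Iω₀) = (-0.0360, -0.0252, -0.0105)
I·α + gyro = (-0.0600, -0.1400, 0.0600)
velocity change Δv = (-0.02533333, 0.01333333, -0.04533333)
m·(v₁−v₀)/dt = (-1.9000, 1.0000, -3.4000)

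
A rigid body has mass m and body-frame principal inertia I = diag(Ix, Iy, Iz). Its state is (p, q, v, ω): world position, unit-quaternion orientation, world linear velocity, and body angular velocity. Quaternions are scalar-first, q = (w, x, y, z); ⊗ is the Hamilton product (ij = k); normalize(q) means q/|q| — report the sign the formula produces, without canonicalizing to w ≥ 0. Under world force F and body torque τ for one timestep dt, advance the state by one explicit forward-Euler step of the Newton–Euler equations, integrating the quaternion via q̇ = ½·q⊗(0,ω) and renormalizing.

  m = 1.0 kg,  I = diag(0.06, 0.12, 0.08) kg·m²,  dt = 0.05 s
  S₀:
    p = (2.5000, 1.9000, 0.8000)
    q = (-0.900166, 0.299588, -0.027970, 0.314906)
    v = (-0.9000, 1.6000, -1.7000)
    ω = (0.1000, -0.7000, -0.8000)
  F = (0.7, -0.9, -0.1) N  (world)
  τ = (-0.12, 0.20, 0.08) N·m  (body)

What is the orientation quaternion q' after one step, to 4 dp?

Hamilton product q⊗(0,ω) = (0.2023870, 0.1527936, 0.9012772, 0.5132182)
q' = normalize(q + ½dt·q⊗(0,ω)) = (-0.8948, 0.3033, -0.0054, 0.3276)

q' = (-0.8948, 0.3033, -0.0054, 0.3276)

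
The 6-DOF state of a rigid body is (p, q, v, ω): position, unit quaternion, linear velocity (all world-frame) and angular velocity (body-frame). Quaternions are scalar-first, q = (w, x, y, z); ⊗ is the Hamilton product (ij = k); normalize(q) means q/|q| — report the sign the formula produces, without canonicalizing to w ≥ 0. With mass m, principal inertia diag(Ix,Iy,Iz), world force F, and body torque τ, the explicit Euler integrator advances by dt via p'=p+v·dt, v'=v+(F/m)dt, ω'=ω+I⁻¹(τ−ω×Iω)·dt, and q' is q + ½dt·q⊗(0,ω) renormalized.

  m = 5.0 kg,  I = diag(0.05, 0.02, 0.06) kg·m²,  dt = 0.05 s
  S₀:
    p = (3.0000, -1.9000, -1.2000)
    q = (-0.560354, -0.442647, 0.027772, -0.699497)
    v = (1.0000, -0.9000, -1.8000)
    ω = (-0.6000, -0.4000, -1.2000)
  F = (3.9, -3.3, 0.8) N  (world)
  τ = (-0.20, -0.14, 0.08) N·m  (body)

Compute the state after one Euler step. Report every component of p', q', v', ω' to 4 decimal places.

ω×(Iω) gyroscopic = (0.0192, -0.0072, -0.0072)
(τ − ω×Iω)/I = (-4.3840, -6.6400, 1.4533)
ω' = ω + α·dt = (-0.8192, -0.7320, -1.1273)
q⊗(0,ω) = (-1.0938758, 0.0230872, 0.1126634, 0.8661468)
q' = normalize(q + ½dt·q⊗(0,ω)) = (-0.5873, -0.4418, 0.0306, -0.6774)
a = (0.7800, -0.6600, 0.1600)
p' = p + v·dt = (3.0500, -1.9450, -1.2900)
new velocity v' = (1.0390, -0.9330, -1.7920)

p' = (3.0500, -1.9450, -1.2900)
q' = (-0.5873, -0.4418, 0.0306, -0.6774)
v' = (1.0390, -0.9330, -1.7920)
ω' = (-0.8192, -0.7320, -1.1273)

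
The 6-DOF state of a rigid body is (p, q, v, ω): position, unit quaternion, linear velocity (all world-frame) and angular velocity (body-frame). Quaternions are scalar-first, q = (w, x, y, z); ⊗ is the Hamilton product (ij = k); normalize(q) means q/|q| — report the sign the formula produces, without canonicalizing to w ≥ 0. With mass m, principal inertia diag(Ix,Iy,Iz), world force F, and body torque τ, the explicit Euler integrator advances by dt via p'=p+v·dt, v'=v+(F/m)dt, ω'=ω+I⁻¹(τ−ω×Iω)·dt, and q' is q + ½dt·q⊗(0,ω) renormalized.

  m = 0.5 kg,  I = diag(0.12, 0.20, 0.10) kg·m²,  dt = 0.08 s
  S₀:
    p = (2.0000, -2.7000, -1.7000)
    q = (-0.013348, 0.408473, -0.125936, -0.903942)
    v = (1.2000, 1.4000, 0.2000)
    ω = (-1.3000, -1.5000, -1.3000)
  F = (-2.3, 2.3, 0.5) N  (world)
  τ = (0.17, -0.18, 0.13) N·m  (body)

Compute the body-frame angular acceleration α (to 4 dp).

ω×(Iω) gyroscopic = (-0.1950, 0.0338, 0.1560)
(τ − ω×Iω)/I = (3.0417, -1.0690, -0.2600)

α = (3.0417, -1.0690, -0.2600)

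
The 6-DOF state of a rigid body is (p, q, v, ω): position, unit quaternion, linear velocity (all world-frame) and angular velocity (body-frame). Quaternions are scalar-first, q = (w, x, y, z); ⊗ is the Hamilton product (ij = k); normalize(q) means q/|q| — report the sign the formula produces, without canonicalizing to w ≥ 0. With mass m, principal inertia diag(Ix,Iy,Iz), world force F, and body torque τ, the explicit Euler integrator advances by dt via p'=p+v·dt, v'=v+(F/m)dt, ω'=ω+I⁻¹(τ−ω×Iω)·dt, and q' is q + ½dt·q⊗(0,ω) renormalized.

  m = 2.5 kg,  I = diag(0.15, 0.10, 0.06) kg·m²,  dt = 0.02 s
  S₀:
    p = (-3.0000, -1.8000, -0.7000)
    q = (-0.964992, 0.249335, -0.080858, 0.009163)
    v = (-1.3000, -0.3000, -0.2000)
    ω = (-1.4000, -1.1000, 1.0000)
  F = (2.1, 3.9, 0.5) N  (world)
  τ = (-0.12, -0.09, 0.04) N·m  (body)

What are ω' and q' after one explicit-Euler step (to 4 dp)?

α = I⁻¹(τ − ω×Iω) = (-1.0933, 0.3600, 1.9500)
new body rate ω' = (-1.4219, -1.0928, 1.0390)
q⊗(0,ω) = (0.2509622, 1.2802101, 0.7993280, -1.3524617)
q' = normalize(q + ½dt·q⊗(0,ω)) = (-0.9623, 0.2621, -0.0728, -0.0044)

ω' = (-1.4219, -1.0928, 1.0390)
q' = (-0.9623, 0.2621, -0.0728, -0.0044)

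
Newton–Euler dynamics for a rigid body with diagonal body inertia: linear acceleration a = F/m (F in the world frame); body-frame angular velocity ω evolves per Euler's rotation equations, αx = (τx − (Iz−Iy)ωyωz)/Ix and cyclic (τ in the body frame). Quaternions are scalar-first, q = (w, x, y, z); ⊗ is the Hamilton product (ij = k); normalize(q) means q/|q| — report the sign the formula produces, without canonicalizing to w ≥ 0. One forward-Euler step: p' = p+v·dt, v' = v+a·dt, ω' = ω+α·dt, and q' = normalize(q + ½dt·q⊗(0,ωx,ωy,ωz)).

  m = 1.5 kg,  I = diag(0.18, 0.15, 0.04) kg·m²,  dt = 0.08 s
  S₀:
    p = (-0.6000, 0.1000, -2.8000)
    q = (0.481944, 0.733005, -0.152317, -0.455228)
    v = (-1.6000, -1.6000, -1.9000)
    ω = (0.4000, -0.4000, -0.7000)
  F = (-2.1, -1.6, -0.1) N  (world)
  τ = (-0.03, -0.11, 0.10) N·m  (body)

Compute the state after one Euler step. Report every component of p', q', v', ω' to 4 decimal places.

p' = (-0.7280, -0.0280, -2.9520)
q' = (0.4547, 0.7372, -0.1467, -0.4777)
v' = (-1.7120, -1.6853, -1.9053)
ω' = (0.4004, -0.4378, -0.5096)

α = I⁻¹(τ − ω×Iω) = (0.0044, -0.4720, 2.3800)
ω' = ω + α·dt = (0.4004, -0.4378, -0.5096)
Hamilton product q⊗(0,ω) = (-0.6727884, 0.1173083, 0.1382347, -0.5696360)
q + ½dt·q⊗(0,ω), renormalized = (0.4547, 0.7372, -0.1467, -0.4777)
a = F/m = (-1.4000, -1.0667, -0.0667)
p' = p + v·dt = (-0.7280, -0.0280, -2.9520)
v + (F/m)dt = (-1.7120, -1.6853, -1.9053)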